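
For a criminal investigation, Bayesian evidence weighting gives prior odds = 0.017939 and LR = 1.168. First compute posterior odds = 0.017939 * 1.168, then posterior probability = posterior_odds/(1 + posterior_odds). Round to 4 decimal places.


Bayesian evidence evaluation:
Posterior odds = prior_odds * LR = 0.017939 * 1.168 = 0.02095275
Posterior probability = posterior_odds / (1 + posterior_odds)
= 0.02095275 / (1 + 0.02095275)
= 0.02095275 / 1.02095275
= 0.0205

0.0205


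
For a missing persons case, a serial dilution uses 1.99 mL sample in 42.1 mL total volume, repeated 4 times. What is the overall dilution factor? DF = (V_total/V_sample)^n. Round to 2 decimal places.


Dilution factor calculation:
Single dilution = V_total / V_sample = 42.1 / 1.99 ≈ 21.155779
Number of dilutions = 4
Total DF = (42.1 / 1.99)^4 (full precision, rounded at the end) = 200316.20

200316.20


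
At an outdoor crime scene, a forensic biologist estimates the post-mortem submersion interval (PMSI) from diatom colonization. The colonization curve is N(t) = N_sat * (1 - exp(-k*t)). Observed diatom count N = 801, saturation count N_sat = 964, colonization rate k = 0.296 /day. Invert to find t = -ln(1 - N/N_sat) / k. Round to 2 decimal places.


PMSI from diatom colonization curve:
N / N_sat = 801 / 964 = 0.830913
1 - N/N_sat = 0.169087
ln(1 - N/N_sat) = -1.777342
t = -ln(1 - N/N_sat) / k = -(-1.777342) / 0.296 = 6.00 days

6.00


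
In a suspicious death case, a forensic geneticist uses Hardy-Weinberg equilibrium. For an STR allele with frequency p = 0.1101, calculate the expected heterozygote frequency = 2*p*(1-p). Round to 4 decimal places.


Hardy-Weinberg heterozygote frequency:
q = 1 - p = 1 - 0.1101 = 0.8899
2pq = 2 * 0.1101 * 0.8899 = 0.1960

0.1960


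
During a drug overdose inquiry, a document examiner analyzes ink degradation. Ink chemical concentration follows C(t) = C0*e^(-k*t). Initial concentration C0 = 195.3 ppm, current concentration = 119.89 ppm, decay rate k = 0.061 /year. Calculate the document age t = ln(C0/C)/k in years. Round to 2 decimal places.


Document age estimation:
C0/C = 195.3 / 119.89 = 1.628993
ln(C0/C) = 0.487962
t = 0.487962 / 0.061 = 8.00 years

8.00


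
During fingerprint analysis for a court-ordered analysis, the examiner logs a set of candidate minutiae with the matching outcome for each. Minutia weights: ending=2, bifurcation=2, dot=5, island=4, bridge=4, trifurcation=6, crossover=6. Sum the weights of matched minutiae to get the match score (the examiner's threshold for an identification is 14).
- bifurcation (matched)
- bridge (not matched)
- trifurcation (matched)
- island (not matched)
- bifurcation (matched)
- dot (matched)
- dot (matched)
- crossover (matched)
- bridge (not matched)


Weighted minutiae match score:
  bifurcation: matched, +2 (running total 2)
  bridge: not matched, +0
  trifurcation: matched, +6 (running total 8)
  island: not matched, +0
  bifurcation: matched, +2 (running total 10)
  dot: matched, +5 (running total 15)
  dot: matched, +5 (running total 20)
  crossover: matched, +6 (running total 26)
  bridge: not matched, +0
Total score = 26
Threshold = 14; verdict = identification

26


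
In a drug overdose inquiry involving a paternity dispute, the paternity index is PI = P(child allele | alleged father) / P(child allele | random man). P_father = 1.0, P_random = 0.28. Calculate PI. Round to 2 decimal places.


Paternity Index calculation:
PI = P(allele|father) / P(allele|random)
PI = 1.0 / 0.28
PI = 3.57

3.57


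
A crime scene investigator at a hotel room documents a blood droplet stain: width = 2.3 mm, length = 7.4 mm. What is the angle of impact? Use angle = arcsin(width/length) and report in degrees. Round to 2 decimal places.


Blood spatter impact angle calculation:
width / length = 2.3 / 7.4 = 0.310811
angle = arcsin(0.310811)
angle = 18.11 degrees

18.11


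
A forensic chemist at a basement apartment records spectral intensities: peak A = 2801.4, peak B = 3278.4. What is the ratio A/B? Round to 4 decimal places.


Spectral peak ratio:
Peak A = 2801.4 counts
Peak B = 3278.4 counts
Ratio = 2801.4 / 3278.4 = 0.8545

0.8545


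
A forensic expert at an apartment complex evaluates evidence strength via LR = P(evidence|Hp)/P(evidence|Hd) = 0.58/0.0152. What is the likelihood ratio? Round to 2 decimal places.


Likelihood ratio calculation:
LR = P(E|Hp) / P(E|Hd)
LR = 0.58 / 0.0152
LR = 38.16

38.16


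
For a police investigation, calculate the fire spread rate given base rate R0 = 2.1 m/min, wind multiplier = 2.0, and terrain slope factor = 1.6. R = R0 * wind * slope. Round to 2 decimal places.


Fire spread rate calculation:
R = R0 * wind_factor * slope_factor
= 2.1 * 2.0 * 1.6
= 4.2 * 1.6
= 6.72 m/min

6.72


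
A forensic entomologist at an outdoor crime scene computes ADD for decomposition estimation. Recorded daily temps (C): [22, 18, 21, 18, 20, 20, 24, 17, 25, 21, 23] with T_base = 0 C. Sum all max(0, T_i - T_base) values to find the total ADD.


Computing ADD day by day:
Day 1: max(0, 22 - 0) = 22
Day 2: max(0, 18 - 0) = 18
Day 3: max(0, 21 - 0) = 21
Day 4: max(0, 18 - 0) = 18
Day 5: max(0, 20 - 0) = 20
Day 6: max(0, 20 - 0) = 20
Day 7: max(0, 24 - 0) = 24
Day 8: max(0, 17 - 0) = 17
Day 9: max(0, 25 - 0) = 25
Day 10: max(0, 21 - 0) = 21
Day 11: max(0, 23 - 0) = 23
Total ADD = 229

229


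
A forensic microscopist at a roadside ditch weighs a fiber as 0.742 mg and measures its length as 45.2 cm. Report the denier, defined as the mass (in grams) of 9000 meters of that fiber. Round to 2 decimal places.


Denier calculation:
Mass in grams = 0.742 mg / 1000 = 0.000742 g
Length in meters = 45.2 cm / 100 = 0.452 m
Linear density = mass / length = 0.000742 / 0.452 = 0.00164159 g/m
Denier = (g/m) * 9000 = 0.00164159 * 9000 = 14.77

14.77


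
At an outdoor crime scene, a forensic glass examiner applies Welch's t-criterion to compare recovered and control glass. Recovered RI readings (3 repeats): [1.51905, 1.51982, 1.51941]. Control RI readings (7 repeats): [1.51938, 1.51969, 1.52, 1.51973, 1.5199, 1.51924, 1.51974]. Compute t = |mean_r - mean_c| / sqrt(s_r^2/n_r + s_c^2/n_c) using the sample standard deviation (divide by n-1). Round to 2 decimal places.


Welch's t-criterion for glass RI comparison:
Recovered mean = sum / n_r = 4.55828 / 3 = 1.5194267
Control mean = sum / n_c = 10.63768 / 7 = 1.5196686
Recovered sample variance s_r^2 = 1.48433e-07
Control sample variance s_c^2 = 7.3281e-08
Welch SE (unpooled) = sqrt(s_r^2/n_r + s_c^2/n_c) = sqrt(4.94778e-08 + 1.04687e-08) = sqrt(5.99465e-08) = 0.00024484
|mean_r - mean_c| = 0.000241905
t = 0.000241905 / 0.00024484 = 0.99

0.99


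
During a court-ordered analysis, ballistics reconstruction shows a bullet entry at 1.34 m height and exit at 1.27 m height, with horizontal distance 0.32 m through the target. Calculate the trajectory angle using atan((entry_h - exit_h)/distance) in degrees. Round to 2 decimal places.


Bullet trajectory angle:
Height difference = 1.34 - 1.27 = 0.07 m
angle = atan(0.07 / 0.32)
angle = atan(0.21875)
angle = 12.34 degrees

12.34


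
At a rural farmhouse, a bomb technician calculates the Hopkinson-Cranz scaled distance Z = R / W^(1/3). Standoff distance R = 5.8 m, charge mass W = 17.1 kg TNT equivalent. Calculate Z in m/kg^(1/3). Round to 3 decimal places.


Scaled distance calculation:
W^(1/3) = 17.1^(1/3) = 2.576313
Z = R / W^(1/3) = 5.8 / 2.576313
Z = 2.251 m/kg^(1/3)

2.251


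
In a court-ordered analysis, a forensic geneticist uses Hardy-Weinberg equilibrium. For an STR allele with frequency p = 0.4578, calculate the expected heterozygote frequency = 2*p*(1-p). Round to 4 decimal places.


Hardy-Weinberg heterozygote frequency:
q = 1 - p = 1 - 0.4578 = 0.5422
2pq = 2 * 0.4578 * 0.5422 = 0.4964

0.4964


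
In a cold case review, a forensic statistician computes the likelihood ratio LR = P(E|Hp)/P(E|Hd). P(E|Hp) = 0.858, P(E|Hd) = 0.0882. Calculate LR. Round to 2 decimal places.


Likelihood ratio calculation:
LR = P(E|Hp) / P(E|Hd)
LR = 0.858 / 0.0882
LR = 9.73

9.73


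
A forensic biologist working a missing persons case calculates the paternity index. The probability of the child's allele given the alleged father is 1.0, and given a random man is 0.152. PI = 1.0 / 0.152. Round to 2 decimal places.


Paternity Index calculation:
PI = P(allele|father) / P(allele|random)
PI = 1.0 / 0.152
PI = 6.58

6.58


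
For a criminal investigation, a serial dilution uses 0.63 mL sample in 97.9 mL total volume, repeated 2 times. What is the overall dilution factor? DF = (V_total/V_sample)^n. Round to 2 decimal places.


Dilution factor calculation:
Single dilution = V_total / V_sample = 97.9 / 0.63 ≈ 155.396825
Number of dilutions = 2
Total DF = (97.9 / 0.63)^2 (full precision, rounded at the end) = 24148.17

24148.17


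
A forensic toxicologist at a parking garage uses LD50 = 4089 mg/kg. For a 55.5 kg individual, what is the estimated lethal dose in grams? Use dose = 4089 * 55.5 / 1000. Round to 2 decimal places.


Lethal dose calculation:
Lethal dose = LD50 * body_weight / 1000
= 4089 * 55.5 / 1000
= 226939.5 / 1000
= 226.94 g

226.94


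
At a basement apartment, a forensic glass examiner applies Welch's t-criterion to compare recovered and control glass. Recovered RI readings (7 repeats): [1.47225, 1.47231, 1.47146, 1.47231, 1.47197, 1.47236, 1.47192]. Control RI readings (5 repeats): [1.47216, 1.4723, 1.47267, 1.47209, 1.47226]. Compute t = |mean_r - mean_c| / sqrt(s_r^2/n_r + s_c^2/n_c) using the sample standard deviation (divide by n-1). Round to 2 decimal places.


Welch's t-criterion for glass RI comparison:
Recovered mean = sum / n_r = 10.30458 / 7 = 1.4720829
Control mean = sum / n_c = 7.36148 / 5 = 1.472296
Recovered sample variance s_r^2 = 1.05857e-07
Control sample variance s_c^2 = 5.053e-08
Welch SE (unpooled) = sqrt(s_r^2/n_r + s_c^2/n_c) = sqrt(1.51224e-08 + 1.0106e-08) = sqrt(2.52284e-08) = 0.000158835
|mean_r - mean_c| = 0.000213143
t = 0.000213143 / 0.000158835 = 1.34

1.34


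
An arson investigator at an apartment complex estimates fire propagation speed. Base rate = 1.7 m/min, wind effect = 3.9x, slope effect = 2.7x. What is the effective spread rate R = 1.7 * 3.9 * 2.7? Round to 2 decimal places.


Fire spread rate calculation:
R = R0 * wind_factor * slope_factor
= 1.7 * 3.9 * 2.7
= 6.63 * 2.7
= 17.90 m/min

17.90


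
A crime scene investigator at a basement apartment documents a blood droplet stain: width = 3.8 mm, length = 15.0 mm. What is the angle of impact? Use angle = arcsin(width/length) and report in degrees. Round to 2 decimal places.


Blood spatter impact angle calculation:
width / length = 3.8 / 15.0 = 0.253333
angle = arcsin(0.253333)
angle = 14.67 degrees

14.67


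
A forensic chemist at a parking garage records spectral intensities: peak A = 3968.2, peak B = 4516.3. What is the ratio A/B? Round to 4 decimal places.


Spectral peak ratio:
Peak A = 3968.2 counts
Peak B = 4516.3 counts
Ratio = 3968.2 / 4516.3 = 0.8786

0.8786


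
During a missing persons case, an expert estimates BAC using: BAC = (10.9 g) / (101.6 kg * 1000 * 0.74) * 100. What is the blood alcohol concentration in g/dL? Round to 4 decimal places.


Applying the Widmark formula:
BAC = (dose_g / (body_wt * 1000 * r)) * 100
Denominator = 101.6 * 1000 * 0.74 = 75184
BAC = (10.9 / 75184) * 100
BAC = 0.0145 g/dL

0.0145


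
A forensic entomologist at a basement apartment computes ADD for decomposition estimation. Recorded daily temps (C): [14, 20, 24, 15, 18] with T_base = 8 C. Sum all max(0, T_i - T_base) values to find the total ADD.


Computing ADD day by day:
Day 1: max(0, 14 - 8) = 6
Day 2: max(0, 20 - 8) = 12
Day 3: max(0, 24 - 8) = 16
Day 4: max(0, 15 - 8) = 7
Day 5: max(0, 18 - 8) = 10
Total ADD = 51

51


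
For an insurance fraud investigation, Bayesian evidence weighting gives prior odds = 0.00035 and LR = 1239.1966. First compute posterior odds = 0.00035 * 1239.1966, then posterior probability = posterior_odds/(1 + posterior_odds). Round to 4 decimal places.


Bayesian evidence evaluation:
Posterior odds = prior_odds * LR = 0.00035 * 1239.1966 = 0.4337188
Posterior probability = posterior_odds / (1 + posterior_odds)
= 0.4337188 / (1 + 0.4337188)
= 0.4337188 / 1.4337188
= 0.3025

0.3025


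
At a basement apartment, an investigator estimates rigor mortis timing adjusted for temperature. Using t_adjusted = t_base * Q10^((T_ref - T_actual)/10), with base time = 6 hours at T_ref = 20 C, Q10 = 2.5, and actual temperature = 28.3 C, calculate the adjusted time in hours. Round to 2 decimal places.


Rigor mortis time adjustment:
Exponent = (T_ref - T_actual) / 10 = (20 - 28.3) / 10 = -0.83
Q10 factor = 2.5^-0.83 = 0.46742
t_adjusted = 6 * 0.46742 = 2.80 hours

2.80


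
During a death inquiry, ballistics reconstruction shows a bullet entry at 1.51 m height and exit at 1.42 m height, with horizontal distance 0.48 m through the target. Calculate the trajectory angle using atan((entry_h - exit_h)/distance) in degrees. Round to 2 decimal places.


Bullet trajectory angle:
Height difference = 1.51 - 1.42 = 0.09 m
angle = atan(0.09 / 0.48)
angle = atan(0.1875)
angle = 10.62 degrees

10.62


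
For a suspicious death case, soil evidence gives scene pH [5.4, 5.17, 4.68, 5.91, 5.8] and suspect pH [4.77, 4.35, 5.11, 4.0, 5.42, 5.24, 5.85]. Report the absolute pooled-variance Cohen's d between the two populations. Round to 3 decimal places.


Pooled-variance Cohen's d for soil pH comparison:
Scene mean = 26.96 / 5 = 5.392
Suspect mean = 34.74 / 7 = 4.962857
Scene sample variance s_s^2 = 0.24777
Suspect sample variance s_c^2 = 0.405724
Pooled variance = ((n_s-1)*s_s^2 + (n_c-1)*s_c^2) / (n_s + n_c - 2) = 0.342542
Pooled SD = sqrt(0.342542) = 0.585271
Mean difference = 0.429143
|d| = |0.429143| / 0.585271 = 0.733

0.733


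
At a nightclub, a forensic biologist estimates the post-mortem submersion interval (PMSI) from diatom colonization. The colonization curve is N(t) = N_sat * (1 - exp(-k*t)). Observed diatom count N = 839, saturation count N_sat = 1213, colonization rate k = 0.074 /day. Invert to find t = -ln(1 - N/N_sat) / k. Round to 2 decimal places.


PMSI from diatom colonization curve:
N / N_sat = 839 / 1213 = 0.691674
1 - N/N_sat = 0.308326
ln(1 - N/N_sat) = -1.176598
t = -ln(1 - N/N_sat) / k = -(-1.176598) / 0.074 = 15.90 days

15.90


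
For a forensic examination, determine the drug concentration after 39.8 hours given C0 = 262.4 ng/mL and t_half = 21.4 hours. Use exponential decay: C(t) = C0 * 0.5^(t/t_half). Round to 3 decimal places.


Drug concentration decay:
Number of half-lives = t / t_half = 39.8 / 21.4 = 1.859813
Decay factor = 0.5^1.859813 = 0.27551199
C(t) = 262.4 * 0.27551199 = 72.294 ng/mL

72.294


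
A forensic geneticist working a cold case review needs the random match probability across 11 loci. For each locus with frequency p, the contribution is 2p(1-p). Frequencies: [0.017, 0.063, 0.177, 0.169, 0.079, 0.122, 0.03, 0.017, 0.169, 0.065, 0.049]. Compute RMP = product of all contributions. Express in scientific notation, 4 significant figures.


Computing RMP for 11 loci:
Locus 1: 2 * 0.017 * 0.983 = 0.033422
Locus 2: 2 * 0.063 * 0.937 = 0.118062
Locus 3: 2 * 0.177 * 0.823 = 0.291342
Locus 4: 2 * 0.169 * 0.831 = 0.280878
Locus 5: 2 * 0.079 * 0.921 = 0.145518
Locus 6: 2 * 0.122 * 0.878 = 0.214232
Locus 7: 2 * 0.03 * 0.97 = 0.0582
Locus 8: 2 * 0.017 * 0.983 = 0.033422
Locus 9: 2 * 0.169 * 0.831 = 0.280878
Locus 10: 2 * 0.065 * 0.935 = 0.12155
Locus 11: 2 * 0.049 * 0.951 = 0.093198
RMP = 6.230e-11

6.230e-11


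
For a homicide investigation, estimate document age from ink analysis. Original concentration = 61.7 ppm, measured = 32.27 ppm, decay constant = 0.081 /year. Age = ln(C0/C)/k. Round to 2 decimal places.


Document age estimation:
C0/C = 61.7 / 32.27 = 1.911993
ln(C0/C) = 0.648146
t = 0.648146 / 0.081 = 8.00 years

8.00


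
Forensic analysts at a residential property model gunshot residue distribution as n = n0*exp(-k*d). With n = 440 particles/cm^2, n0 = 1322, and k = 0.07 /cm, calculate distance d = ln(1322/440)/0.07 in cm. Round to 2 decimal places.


GSR distance calculation:
n0/n = 1322 / 440 = 3.004545
ln(n0/n) = 1.100126
d = 1.100126 / 0.07 = 15.72 cm

15.72


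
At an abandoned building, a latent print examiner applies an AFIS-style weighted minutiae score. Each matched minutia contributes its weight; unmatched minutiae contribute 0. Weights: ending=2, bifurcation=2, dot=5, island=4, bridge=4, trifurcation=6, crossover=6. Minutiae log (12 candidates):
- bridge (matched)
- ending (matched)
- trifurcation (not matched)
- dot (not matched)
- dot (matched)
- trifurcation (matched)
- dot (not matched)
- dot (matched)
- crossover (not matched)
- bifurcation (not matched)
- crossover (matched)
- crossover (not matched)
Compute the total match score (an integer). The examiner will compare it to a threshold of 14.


Weighted minutiae match score:
  bridge: matched, +4 (running total 4)
  ending: matched, +2 (running total 6)
  trifurcation: not matched, +0
  dot: not matched, +0
  dot: matched, +5 (running total 11)
  trifurcation: matched, +6 (running total 17)
  dot: not matched, +0
  dot: matched, +5 (running total 22)
  crossover: not matched, +0
  bifurcation: not matched, +0
  crossover: matched, +6 (running total 28)
  crossover: not matched, +0
Total score = 28
Threshold = 14; verdict = identification

28


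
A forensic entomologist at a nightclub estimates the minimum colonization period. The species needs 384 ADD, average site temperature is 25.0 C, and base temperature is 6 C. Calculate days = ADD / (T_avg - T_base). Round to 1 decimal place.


Insect development time:
Effective temperature = avg_temp - T_base = 25.0 - 6 = 19.0 C
Days = ADD / effective_temp = 384 / 19.0 = 20.2 days

20.2


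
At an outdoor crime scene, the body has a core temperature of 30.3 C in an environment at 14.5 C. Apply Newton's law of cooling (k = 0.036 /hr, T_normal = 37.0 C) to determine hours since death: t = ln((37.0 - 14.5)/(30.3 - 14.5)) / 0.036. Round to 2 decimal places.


Using Newton's law of cooling:
t = ln((T_normal - T_ambient) / (T_body - T_ambient)) / k
T_normal - T_ambient = 22.5
T_body - T_ambient = 15.8
Ratio = 1.424051
ln(ratio) = 0.353506
t = 0.353506 / 0.036 = 9.82 hours

9.82


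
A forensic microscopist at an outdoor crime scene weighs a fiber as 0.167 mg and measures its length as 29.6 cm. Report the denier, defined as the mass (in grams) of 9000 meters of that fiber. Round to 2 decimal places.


Denier calculation:
Mass in grams = 0.167 mg / 1000 = 0.000167 g
Length in meters = 29.6 cm / 100 = 0.296 m
Linear density = mass / length = 0.000167 / 0.296 = 0.00056419 g/m
Denier = (g/m) * 9000 = 0.00056419 * 9000 = 5.08

5.08


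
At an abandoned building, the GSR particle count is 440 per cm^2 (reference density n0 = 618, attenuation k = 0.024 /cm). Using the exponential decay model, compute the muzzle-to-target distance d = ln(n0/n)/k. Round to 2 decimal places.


GSR distance calculation:
n0/n = 618 / 440 = 1.404545
ln(n0/n) = 0.339713
d = 0.339713 / 0.024 = 14.15 cm

14.15


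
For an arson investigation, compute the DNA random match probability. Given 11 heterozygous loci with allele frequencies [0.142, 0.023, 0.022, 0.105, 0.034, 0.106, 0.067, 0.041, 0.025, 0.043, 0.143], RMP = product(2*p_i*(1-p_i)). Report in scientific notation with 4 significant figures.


Computing RMP for 11 loci:
Locus 1: 2 * 0.142 * 0.858 = 0.243672
Locus 2: 2 * 0.023 * 0.977 = 0.044942
Locus 3: 2 * 0.022 * 0.978 = 0.043032
Locus 4: 2 * 0.105 * 0.895 = 0.18795
Locus 5: 2 * 0.034 * 0.966 = 0.065688
Locus 6: 2 * 0.106 * 0.894 = 0.189528
Locus 7: 2 * 0.067 * 0.933 = 0.125022
Locus 8: 2 * 0.041 * 0.959 = 0.078638
Locus 9: 2 * 0.025 * 0.975 = 0.04875
Locus 10: 2 * 0.043 * 0.957 = 0.082302
Locus 11: 2 * 0.143 * 0.857 = 0.245102
RMP = 1.066e-11

1.066e-11


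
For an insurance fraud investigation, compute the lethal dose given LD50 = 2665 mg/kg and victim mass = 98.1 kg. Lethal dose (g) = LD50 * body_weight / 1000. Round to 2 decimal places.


Lethal dose calculation:
Lethal dose = LD50 * body_weight / 1000
= 2665 * 98.1 / 1000
= 261436.5 / 1000
= 261.44 g

261.44


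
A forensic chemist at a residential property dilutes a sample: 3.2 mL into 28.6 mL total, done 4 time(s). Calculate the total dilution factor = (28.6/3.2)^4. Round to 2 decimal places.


Dilution factor calculation:
Single dilution = V_total / V_sample = 28.6 / 3.2 ≈ 8.9375
Number of dilutions = 4
Total DF = (28.6 / 3.2)^4 (full precision, rounded at the end) = 6380.64

6380.64


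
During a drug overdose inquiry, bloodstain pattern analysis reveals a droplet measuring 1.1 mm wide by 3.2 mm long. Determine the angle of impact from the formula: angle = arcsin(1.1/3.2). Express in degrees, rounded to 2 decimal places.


Blood spatter impact angle calculation:
width / length = 1.1 / 3.2 = 0.34375
angle = arcsin(0.34375)
angle = 20.11 degrees

20.11


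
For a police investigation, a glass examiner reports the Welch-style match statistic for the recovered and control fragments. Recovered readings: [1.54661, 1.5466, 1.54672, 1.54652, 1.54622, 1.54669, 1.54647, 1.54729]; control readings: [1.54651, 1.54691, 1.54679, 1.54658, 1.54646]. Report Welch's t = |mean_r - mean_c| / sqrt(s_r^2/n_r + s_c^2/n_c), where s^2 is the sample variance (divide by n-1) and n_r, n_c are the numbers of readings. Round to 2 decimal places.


Welch's t-criterion for glass RI comparison:
Recovered mean = sum / n_r = 12.37312 / 8 = 1.54664
Control mean = sum / n_c = 7.73325 / 5 = 1.54665
Recovered sample variance s_r^2 = 9.33714e-08
Control sample variance s_c^2 = 3.695e-08
Welch SE (unpooled) = sqrt(s_r^2/n_r + s_c^2/n_c) = sqrt(1.16714e-08 + 7.39e-09) = sqrt(1.90614e-08) = 0.000138063
|mean_r - mean_c| = 1e-05
t = 1e-05 / 0.000138063 = 0.07

0.07


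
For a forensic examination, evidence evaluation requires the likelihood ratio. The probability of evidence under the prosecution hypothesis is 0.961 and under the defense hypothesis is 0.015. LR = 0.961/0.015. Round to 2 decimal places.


Likelihood ratio calculation:
LR = P(E|Hp) / P(E|Hd)
LR = 0.961 / 0.015
LR = 64.07

64.07


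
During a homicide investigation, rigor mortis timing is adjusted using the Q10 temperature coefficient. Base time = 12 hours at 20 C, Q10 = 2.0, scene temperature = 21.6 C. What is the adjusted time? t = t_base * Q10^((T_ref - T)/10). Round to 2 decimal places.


Rigor mortis time adjustment:
Exponent = (T_ref - T_actual) / 10 = (20 - 21.6) / 10 = -0.16
Q10 factor = 2.0^-0.16 = 0.89503
t_adjusted = 12 * 0.89503 = 10.74 hours

10.74


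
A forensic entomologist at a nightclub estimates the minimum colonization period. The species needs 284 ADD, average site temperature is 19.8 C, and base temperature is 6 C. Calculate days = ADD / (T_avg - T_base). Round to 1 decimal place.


Insect development time:
Effective temperature = avg_temp - T_base = 19.8 - 6 = 13.8 C
Days = ADD / effective_temp = 284 / 13.8 = 20.6 days

20.6


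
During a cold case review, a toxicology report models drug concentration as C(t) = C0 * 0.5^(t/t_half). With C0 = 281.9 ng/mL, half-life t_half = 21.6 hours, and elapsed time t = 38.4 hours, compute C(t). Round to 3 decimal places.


Drug concentration decay:
Number of half-lives = t / t_half = 38.4 / 21.6 = 1.777778
Decay factor = 0.5^1.777778 = 0.29163221
C(t) = 281.9 * 0.29163221 = 82.211 ng/mL

82.211


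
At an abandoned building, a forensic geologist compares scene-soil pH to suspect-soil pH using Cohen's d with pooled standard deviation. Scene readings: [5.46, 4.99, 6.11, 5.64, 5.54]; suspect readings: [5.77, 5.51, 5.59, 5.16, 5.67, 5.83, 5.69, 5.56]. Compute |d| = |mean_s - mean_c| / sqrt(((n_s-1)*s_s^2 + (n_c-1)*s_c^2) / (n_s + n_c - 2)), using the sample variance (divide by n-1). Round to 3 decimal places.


Pooled-variance Cohen's d for soil pH comparison:
Scene mean = 27.74 / 5 = 5.548
Suspect mean = 44.78 / 8 = 5.5975
Scene sample variance s_s^2 = 0.16087
Suspect sample variance s_c^2 = 0.042593
Pooled variance = ((n_s-1)*s_s^2 + (n_c-1)*s_c^2) / (n_s + n_c - 2) = 0.085603
Pooled SD = sqrt(0.085603) = 0.29258
Mean difference = -0.0495
|d| = |-0.0495| / 0.29258 = 0.169

0.169


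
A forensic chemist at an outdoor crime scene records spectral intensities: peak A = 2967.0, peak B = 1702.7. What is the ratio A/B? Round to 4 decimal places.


Spectral peak ratio:
Peak A = 2967.0 counts
Peak B = 1702.7 counts
Ratio = 2967.0 / 1702.7 = 1.7425

1.7425


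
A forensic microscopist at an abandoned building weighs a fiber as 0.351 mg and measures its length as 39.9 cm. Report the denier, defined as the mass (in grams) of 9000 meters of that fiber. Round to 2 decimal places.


Denier calculation:
Mass in grams = 0.351 mg / 1000 = 0.000351 g
Length in meters = 39.9 cm / 100 = 0.399 m
Linear density = mass / length = 0.000351 / 0.399 = 0.0008797 g/m
Denier = (g/m) * 9000 = 0.0008797 * 9000 = 7.92

7.92


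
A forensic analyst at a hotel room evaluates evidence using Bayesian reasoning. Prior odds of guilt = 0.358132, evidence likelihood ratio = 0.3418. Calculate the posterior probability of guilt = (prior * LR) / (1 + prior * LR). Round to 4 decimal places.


Bayesian evidence evaluation:
Posterior odds = prior_odds * LR = 0.358132 * 0.3418 = 0.1224095
Posterior probability = posterior_odds / (1 + posterior_odds)
= 0.1224095 / (1 + 0.1224095)
= 0.1224095 / 1.1224095
= 0.1091

0.1091


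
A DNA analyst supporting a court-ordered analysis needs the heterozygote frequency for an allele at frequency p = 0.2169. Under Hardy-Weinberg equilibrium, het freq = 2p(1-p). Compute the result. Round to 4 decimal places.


Hardy-Weinberg heterozygote frequency:
q = 1 - p = 1 - 0.2169 = 0.7831
2pq = 2 * 0.2169 * 0.7831 = 0.3397

0.3397


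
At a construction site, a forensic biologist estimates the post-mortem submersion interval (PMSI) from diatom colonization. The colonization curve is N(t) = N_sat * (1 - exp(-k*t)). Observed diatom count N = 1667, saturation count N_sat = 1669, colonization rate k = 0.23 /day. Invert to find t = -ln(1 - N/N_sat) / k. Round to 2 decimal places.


PMSI from diatom colonization curve:
N / N_sat = 1667 / 1669 = 0.998802
1 - N/N_sat = 0.001198
ln(1 - N/N_sat) = -6.727102
t = -ln(1 - N/N_sat) / k = -(-6.727102) / 0.23 = 29.25 days

29.25


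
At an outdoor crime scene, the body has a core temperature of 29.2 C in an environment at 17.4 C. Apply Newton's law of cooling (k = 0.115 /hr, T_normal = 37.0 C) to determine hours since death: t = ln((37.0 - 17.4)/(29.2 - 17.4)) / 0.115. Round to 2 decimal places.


Using Newton's law of cooling:
t = ln((T_normal - T_ambient) / (T_body - T_ambient)) / k
T_normal - T_ambient = 19.6
T_body - T_ambient = 11.8
Ratio = 1.661017
ln(ratio) = 0.50743
t = 0.50743 / 0.115 = 4.41 hours

4.41


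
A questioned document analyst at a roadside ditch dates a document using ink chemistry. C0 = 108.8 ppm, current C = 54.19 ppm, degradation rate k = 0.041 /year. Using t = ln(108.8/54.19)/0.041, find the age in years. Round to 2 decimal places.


Document age estimation:
C0/C = 108.8 / 54.19 = 2.007751
ln(C0/C) = 0.697015
t = 0.697015 / 0.041 = 17.00 years

17.00


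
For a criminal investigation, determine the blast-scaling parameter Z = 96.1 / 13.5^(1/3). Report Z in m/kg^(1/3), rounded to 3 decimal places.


Scaled distance calculation:
W^(1/3) = 13.5^(1/3) = 2.381102
Z = R / W^(1/3) = 96.1 / 2.381102
Z = 40.359 m/kg^(1/3)

40.359


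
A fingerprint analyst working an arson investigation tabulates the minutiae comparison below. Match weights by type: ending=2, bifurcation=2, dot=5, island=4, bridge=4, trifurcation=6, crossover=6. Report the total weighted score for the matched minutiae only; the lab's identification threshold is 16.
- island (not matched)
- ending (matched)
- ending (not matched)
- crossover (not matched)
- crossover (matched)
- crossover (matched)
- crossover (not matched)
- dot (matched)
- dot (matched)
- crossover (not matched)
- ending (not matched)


Weighted minutiae match score:
  island: not matched, +0
  ending: matched, +2 (running total 2)
  ending: not matched, +0
  crossover: not matched, +0
  crossover: matched, +6 (running total 8)
  crossover: matched, +6 (running total 14)
  crossover: not matched, +0
  dot: matched, +5 (running total 19)
  dot: matched, +5 (running total 24)
  crossover: not matched, +0
  ending: not matched, +0
Total score = 24
Threshold = 16; verdict = identification

24


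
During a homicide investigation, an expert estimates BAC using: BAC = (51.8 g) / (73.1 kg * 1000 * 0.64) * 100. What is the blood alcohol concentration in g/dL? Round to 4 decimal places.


Applying the Widmark formula:
BAC = (dose_g / (body_wt * 1000 * r)) * 100
Denominator = 73.1 * 1000 * 0.64 = 46784
BAC = (51.8 / 46784) * 100
BAC = 0.1107 g/dL

0.1107


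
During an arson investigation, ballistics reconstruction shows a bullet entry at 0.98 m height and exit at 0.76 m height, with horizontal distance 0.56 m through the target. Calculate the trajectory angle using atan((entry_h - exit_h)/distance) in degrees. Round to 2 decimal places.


Bullet trajectory angle:
Height difference = 0.98 - 0.76 = 0.22 m
angle = atan(0.22 / 0.56)
angle = atan(0.392857)
angle = 21.45 degrees

21.45


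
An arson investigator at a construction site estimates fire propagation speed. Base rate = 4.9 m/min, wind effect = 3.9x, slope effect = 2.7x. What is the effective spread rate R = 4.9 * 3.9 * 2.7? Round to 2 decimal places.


Fire spread rate calculation:
R = R0 * wind_factor * slope_factor
= 4.9 * 3.9 * 2.7
= 19.11 * 2.7
= 51.60 m/min

51.60


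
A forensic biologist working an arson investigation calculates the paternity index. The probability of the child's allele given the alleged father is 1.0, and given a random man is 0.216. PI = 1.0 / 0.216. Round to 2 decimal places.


Paternity Index calculation:
PI = P(allele|father) / P(allele|random)
PI = 1.0 / 0.216
PI = 4.63

4.63


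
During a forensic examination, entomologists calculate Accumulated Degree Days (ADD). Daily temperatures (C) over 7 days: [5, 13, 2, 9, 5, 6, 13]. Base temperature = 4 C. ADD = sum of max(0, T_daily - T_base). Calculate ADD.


Computing ADD day by day:
Day 1: max(0, 5 - 4) = 1
Day 2: max(0, 13 - 4) = 9
Day 3: max(0, 2 - 4) = 0
Day 4: max(0, 9 - 4) = 5
Day 5: max(0, 5 - 4) = 1
Day 6: max(0, 6 - 4) = 2
Day 7: max(0, 13 - 4) = 9
Total ADD = 27

27


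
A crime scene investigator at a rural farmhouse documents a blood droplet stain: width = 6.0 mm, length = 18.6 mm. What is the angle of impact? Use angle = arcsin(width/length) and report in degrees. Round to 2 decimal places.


Blood spatter impact angle calculation:
width / length = 6.0 / 18.6 = 0.322581
angle = arcsin(0.322581)
angle = 18.82 degrees

18.82


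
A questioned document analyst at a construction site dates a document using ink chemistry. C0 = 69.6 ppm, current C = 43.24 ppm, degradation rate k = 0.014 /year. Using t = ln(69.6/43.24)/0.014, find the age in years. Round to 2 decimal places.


Document age estimation:
C0/C = 69.6 / 43.24 = 1.609621
ln(C0/C) = 0.475999
t = 0.475999 / 0.014 = 34.00 years

34.00


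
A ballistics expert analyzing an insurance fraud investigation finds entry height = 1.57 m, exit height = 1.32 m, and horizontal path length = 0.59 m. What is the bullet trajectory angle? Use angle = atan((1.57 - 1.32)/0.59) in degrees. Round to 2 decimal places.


Bullet trajectory angle:
Height difference = 1.57 - 1.32 = 0.25 m
angle = atan(0.25 / 0.59)
angle = atan(0.423729)
angle = 22.96 degrees

22.96


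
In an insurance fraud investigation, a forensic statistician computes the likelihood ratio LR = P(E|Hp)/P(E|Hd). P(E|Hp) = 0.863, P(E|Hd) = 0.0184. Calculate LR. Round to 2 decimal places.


Likelihood ratio calculation:
LR = P(E|Hp) / P(E|Hd)
LR = 0.863 / 0.0184
LR = 46.90

46.90


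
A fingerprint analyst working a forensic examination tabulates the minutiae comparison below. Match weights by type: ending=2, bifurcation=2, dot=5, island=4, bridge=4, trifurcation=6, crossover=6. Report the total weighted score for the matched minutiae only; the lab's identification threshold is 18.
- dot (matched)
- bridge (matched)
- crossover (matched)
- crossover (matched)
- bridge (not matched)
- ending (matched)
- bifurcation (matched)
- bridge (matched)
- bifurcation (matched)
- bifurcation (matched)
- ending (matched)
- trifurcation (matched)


Weighted minutiae match score:
  dot: matched, +5 (running total 5)
  bridge: matched, +4 (running total 9)
  crossover: matched, +6 (running total 15)
  crossover: matched, +6 (running total 21)
  bridge: not matched, +0
  ending: matched, +2 (running total 23)
  bifurcation: matched, +2 (running total 25)
  bridge: matched, +4 (running total 29)
  bifurcation: matched, +2 (running total 31)
  bifurcation: matched, +2 (running total 33)
  ending: matched, +2 (running total 35)
  trifurcation: matched, +6 (running total 41)
Total score = 41
Threshold = 18; verdict = identification

41


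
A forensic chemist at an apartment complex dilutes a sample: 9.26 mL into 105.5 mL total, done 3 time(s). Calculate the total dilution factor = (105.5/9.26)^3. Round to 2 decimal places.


Dilution factor calculation:
Single dilution = V_total / V_sample = 105.5 / 9.26 ≈ 11.393089
Number of dilutions = 3
Total DF = (105.5 / 9.26)^3 (full precision, rounded at the end) = 1478.85

1478.85


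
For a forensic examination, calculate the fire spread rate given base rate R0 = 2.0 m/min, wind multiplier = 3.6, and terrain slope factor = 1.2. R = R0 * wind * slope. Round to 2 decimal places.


Fire spread rate calculation:
R = R0 * wind_factor * slope_factor
= 2.0 * 3.6 * 1.2
= 7.2 * 1.2
= 8.64 m/min

8.64


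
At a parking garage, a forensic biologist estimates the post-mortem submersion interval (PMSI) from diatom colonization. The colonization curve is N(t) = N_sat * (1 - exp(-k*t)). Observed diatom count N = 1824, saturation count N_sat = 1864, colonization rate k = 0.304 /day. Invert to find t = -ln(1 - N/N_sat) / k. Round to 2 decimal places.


PMSI from diatom colonization curve:
N / N_sat = 1824 / 1864 = 0.978541
1 - N/N_sat = 0.021459
ln(1 - N/N_sat) = -3.841611
t = -ln(1 - N/N_sat) / k = -(-3.841611) / 0.304 = 12.64 days

12.64


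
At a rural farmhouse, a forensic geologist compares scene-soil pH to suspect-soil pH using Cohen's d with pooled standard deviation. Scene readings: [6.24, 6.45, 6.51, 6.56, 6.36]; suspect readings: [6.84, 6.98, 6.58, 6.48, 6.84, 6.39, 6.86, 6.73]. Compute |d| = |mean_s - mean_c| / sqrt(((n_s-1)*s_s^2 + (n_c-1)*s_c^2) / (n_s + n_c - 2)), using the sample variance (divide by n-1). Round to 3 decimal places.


Pooled-variance Cohen's d for soil pH comparison:
Scene mean = 32.12 / 5 = 6.424
Suspect mean = 53.7 / 8 = 6.7125
Scene sample variance s_s^2 = 0.01613
Suspect sample variance s_c^2 = 0.043107
Pooled variance = ((n_s-1)*s_s^2 + (n_c-1)*s_c^2) / (n_s + n_c - 2) = 0.033297
Pooled SD = sqrt(0.033297) = 0.182475
Mean difference = -0.2885
|d| = |-0.2885| / 0.182475 = 1.581

1.581


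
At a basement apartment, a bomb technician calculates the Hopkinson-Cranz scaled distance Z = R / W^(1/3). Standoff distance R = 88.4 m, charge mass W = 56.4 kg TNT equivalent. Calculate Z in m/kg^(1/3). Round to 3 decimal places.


Scaled distance calculation:
W^(1/3) = 56.4^(1/3) = 3.83495
Z = R / W^(1/3) = 88.4 / 3.83495
Z = 23.051 m/kg^(1/3)

23.051


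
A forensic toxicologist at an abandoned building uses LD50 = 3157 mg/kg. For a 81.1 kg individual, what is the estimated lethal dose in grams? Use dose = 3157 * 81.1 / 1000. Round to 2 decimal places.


Lethal dose calculation:
Lethal dose = LD50 * body_weight / 1000
= 3157 * 81.1 / 1000
= 256032.7 / 1000
= 256.03 g

256.03


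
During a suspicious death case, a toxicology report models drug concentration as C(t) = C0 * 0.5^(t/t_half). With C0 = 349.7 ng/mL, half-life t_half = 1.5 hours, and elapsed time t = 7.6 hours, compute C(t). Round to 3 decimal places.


Drug concentration decay:
Number of half-lives = t / t_half = 7.6 / 1.5 = 5.066667
Decay factor = 0.5^5.066667 = 0.02983879
C(t) = 349.7 * 0.02983879 = 10.435 ng/mL

10.435


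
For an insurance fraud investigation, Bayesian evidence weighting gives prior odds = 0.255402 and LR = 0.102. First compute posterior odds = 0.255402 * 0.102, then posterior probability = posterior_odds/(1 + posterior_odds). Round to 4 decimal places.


Bayesian evidence evaluation:
Posterior odds = prior_odds * LR = 0.255402 * 0.102 = 0.026051
Posterior probability = posterior_odds / (1 + posterior_odds)
= 0.026051 / (1 + 0.026051)
= 0.026051 / 1.026051
= 0.0254

0.0254


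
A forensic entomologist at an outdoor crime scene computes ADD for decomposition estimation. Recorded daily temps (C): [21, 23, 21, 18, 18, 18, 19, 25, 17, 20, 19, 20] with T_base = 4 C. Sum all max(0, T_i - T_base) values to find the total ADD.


Computing ADD day by day:
Day 1: max(0, 21 - 4) = 17
Day 2: max(0, 23 - 4) = 19
Day 3: max(0, 21 - 4) = 17
Day 4: max(0, 18 - 4) = 14
Day 5: max(0, 18 - 4) = 14
Day 6: max(0, 18 - 4) = 14
Day 7: max(0, 19 - 4) = 15
Day 8: max(0, 25 - 4) = 21
Day 9: max(0, 17 - 4) = 13
Day 10: max(0, 20 - 4) = 16
Day 11: max(0, 19 - 4) = 15
Day 12: max(0, 20 - 4) = 16
Total ADD = 191

191


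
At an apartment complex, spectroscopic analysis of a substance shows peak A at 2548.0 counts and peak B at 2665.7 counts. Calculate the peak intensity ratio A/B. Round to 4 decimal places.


Spectral peak ratio:
Peak A = 2548.0 counts
Peak B = 2665.7 counts
Ratio = 2548.0 / 2665.7 = 0.9558

0.9558


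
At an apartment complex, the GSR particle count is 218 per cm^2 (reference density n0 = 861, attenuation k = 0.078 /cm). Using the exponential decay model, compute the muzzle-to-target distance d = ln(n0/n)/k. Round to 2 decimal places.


GSR distance calculation:
n0/n = 861 / 218 = 3.949541
ln(n0/n) = 1.373599
d = 1.373599 / 0.078 = 17.61 cm

17.61


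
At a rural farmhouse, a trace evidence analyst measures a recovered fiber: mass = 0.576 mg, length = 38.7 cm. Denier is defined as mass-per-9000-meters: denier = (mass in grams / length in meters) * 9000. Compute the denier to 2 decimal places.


Denier calculation:
Mass in grams = 0.576 mg / 1000 = 0.000576 g
Length in meters = 38.7 cm / 100 = 0.387 m
Linear density = mass / length = 0.000576 / 0.387 = 0.00148837 g/m
Denier = (g/m) * 9000 = 0.00148837 * 9000 = 13.40

13.40


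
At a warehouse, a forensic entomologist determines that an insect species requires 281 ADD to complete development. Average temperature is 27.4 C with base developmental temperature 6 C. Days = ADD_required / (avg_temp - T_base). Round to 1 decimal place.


Insect development time:
Effective temperature = avg_temp - T_base = 27.4 - 6 = 21.4 C
Days = ADD / effective_temp = 281 / 21.4 = 13.1 days

13.1


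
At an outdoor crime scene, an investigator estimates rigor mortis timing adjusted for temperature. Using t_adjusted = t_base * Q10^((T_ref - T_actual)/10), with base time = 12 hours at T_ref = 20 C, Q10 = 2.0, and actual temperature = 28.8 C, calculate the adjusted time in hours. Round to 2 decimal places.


Rigor mortis time adjustment:
Exponent = (T_ref - T_actual) / 10 = (20 - 28.8) / 10 = -0.88
Q10 factor = 2.0^-0.88 = 0.54337
t_adjusted = 12 * 0.54337 = 6.52 hours

6.52


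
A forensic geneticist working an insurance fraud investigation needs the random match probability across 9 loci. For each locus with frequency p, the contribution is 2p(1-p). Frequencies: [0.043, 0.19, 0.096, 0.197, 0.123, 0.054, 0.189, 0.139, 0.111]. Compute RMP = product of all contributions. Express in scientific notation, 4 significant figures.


Computing RMP for 9 loci:
Locus 1: 2 * 0.043 * 0.957 = 0.082302
Locus 2: 2 * 0.19 * 0.81 = 0.3078
Locus 3: 2 * 0.096 * 0.904 = 0.173568
Locus 4: 2 * 0.197 * 0.803 = 0.316382
Locus 5: 2 * 0.123 * 0.877 = 0.215742
Locus 6: 2 * 0.054 * 0.946 = 0.102168
Locus 7: 2 * 0.189 * 0.811 = 0.306558
Locus 8: 2 * 0.139 * 0.861 = 0.239358
Locus 9: 2 * 0.111 * 0.889 = 0.197358
RMP = 4.440e-07

4.440e-07
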